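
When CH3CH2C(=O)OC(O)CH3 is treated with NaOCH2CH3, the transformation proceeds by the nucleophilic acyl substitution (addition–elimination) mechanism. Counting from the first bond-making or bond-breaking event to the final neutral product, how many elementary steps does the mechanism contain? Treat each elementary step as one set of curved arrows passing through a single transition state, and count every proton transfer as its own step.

2

Step 1: Nucleophilic addition of CH3CH2O⁻ to the acyl carbon breaks the π(C=O) bond and yields a tetrahedral, anionic intermediate.
Step 2: Collapse of the tetrahedral intermediate: the alkoxide oxygen pushes its lone pair back to re-form C=O while CH3CO2⁻ leaves.
Total: 2 elementary steps.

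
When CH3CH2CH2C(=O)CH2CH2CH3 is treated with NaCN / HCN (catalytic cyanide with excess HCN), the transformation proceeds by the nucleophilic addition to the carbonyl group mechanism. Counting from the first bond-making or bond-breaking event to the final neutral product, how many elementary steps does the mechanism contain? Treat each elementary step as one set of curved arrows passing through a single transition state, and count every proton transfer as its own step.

Step 1: CN⁻ attacks the sp² carbonyl carbon; the C=O π bond breaks and the electrons end up as a lone pair on the alkoxide oxygen of the tetrahedral intermediate.
Step 2: The alkoxide is protonated in situ by undissociated HCN, yielding a cyanohydrin; the CN⁻ so formed carries on the cycle.
Total: 2 elementary steps.

2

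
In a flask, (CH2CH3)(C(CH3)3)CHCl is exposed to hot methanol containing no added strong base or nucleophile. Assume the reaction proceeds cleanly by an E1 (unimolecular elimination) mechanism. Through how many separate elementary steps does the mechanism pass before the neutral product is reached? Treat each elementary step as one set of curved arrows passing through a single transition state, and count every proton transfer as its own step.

Step 1: Ionisation: the C–Cl σ-bond cleaves heterolytically; both bonding electrons depart with Cl⁻, leaving a secondary carbocation at the α-carbon.
Step 2: A 1,2-methyl shift from the adjacent tert-butyl carbon moves the positive charge from the secondary centre to an adjacent carbon, generating a more stable tertiary carbocation.
Step 3: A weak base (a methanol molecule from the solvent) removes a proton from a carbon adjacent to the cationic centre; the electrons of that C–H bond become the new π(C=C) bond, giving the alkene.
Total: 3 elementary steps.

3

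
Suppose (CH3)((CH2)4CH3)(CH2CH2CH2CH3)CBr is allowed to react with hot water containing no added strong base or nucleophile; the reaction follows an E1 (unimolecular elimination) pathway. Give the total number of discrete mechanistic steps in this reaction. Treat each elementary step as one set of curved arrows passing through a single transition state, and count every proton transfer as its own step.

2

Step 1: Ionisation: the C–Br σ-bond cleaves heterolytically; both bonding electrons depart with Br⁻, leaving a tertiary carbocation at the α-carbon.
(No 1,2-shift: no single shift to an adjacent carbon would give a more stable cation.)
Step 2: A weak base (a water molecule from the solvent) removes a proton from a carbon adjacent to the cationic centre; the electrons of that C–H bond become the new π(C=C) bond, giving the alkene.
Total: 2 elementary steps.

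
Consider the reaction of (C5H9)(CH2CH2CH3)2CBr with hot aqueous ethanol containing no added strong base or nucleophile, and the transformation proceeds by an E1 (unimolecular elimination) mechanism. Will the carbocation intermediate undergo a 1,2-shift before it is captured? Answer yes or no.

no

The first-formed carbocation is tertiary.
No single 1,2-shift to an adjacent carbon would produce a more-substituted cation than the one already present, so no rearrangement occurs.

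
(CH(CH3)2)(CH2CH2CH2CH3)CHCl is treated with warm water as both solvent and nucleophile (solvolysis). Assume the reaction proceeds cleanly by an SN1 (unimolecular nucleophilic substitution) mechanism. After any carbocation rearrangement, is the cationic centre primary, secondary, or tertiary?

Step 1: Unassisted departure of Cl⁻ (taking the C–Cl bonding pair) generates a secondary carbocation.
Step 2: Carbocation rearrangement: a 1,2-hydride shift from the adjacent isopropyl carbon converts the initially-formed secondary cation into the more stable tertiary cation.
The cation rearranges from secondary to tertiary via a 1,2-hydride shift from the adjacent isopropyl carbon; the tertiary cation is what reacts next.

tertiary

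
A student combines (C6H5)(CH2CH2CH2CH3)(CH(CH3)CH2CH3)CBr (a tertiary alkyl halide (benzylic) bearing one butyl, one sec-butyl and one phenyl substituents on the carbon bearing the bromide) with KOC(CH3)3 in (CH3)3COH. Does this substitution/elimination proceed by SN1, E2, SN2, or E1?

E2

Conditions: a strong/bulky base with a tertiary substrate bearing a β-hydrogen.
These conditions are the textbook signature of the E2 pathway.
A strong (often hindered) base removes a β-H in concert with loss of the leaving group — bimolecular elimination.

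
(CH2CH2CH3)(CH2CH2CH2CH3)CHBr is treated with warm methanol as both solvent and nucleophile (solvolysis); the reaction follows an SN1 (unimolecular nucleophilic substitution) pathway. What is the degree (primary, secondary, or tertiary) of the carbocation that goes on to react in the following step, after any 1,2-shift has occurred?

secondary

Step 1: Unassisted departure of Br⁻ (taking the C–Br bonding pair) generates a secondary carbocation.
No single 1,2-shift to an adjacent carbon would give a more-substituted cation, so no rearrangement occurs.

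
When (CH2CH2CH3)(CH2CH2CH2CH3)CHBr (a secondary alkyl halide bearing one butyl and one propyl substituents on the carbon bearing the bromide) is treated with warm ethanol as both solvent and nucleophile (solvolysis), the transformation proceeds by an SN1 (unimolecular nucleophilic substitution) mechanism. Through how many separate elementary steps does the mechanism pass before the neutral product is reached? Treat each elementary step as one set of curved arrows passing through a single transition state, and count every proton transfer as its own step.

3

Step 1: Unassisted departure of Br⁻ (taking the C–Br bonding pair) generates a secondary carbocation.
(No 1,2-shift: no single shift to an adjacent carbon would give a more stable cation.)
Step 2: Nucleophilic capture: the oxygen of CH3CH2OH bonds to the cationic carbon, producing an oxonium-ion intermediate.
Step 3: A second solvent molecule removes the proton on oxygen, giving the neutral ether product.
Total: 3 elementary steps.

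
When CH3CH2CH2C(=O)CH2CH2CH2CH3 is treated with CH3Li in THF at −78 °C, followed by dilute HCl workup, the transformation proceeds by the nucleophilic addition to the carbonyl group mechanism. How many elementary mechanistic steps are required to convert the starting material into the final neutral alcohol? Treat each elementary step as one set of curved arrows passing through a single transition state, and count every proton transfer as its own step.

2

Step 1: Nucleophilic addition: the carbanion-like carbon of CH3Li adds to the carbonyl carbon, pushing the π(C=O) electron pair onto oxygen and giving a tetrahedral alkoxide.
Step 2: On dilute HCl workup the alkoxide oxygen is protonated, giving an alcohol.
Total: 2 elementary steps.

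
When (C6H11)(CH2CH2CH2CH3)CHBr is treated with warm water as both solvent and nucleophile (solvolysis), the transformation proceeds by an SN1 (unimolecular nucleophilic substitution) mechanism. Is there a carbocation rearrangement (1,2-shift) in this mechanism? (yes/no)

yes

The first-formed carbocation is secondary.
The adjacent cyclohexyl carbon already bears 2 other carbon substituents and has a hydrogen to migrate; after a 1,2-hydride shift from that carbon the positive charge sits on a tertiary centre.
Tertiary is more stable than secondary, so the shift occurs.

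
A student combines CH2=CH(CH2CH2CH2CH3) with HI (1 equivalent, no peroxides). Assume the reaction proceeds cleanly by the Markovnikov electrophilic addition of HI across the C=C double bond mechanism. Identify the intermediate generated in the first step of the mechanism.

Step 1: Protonation of the alkene by HI: the π bond acts as the nucleophile and picks up H⁺, giving the more stable (Markovnikov) secondary carbocation. The H–I bond breaks heterolytically, releasing I⁻.
After step 1 the species present is a secondary carbocation.

secondary carbocation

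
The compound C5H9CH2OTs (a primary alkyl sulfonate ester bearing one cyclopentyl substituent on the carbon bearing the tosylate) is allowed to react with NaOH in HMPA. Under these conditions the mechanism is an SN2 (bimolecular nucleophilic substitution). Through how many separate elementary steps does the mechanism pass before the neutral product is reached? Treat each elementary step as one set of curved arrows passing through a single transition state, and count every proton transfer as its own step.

Step 1: The hydroxide nucleophile donates a lone pair from O to the α-carbon in a backside attack; simultaneously the C–O σ-bond breaks and both of its electrons leave with TsO⁻. One concerted step with inversion of configuration.
Total: 1 elementary step.

1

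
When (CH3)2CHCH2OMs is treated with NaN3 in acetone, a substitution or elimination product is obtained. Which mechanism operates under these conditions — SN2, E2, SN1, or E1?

SN2

Conditions: a primary substrate with a strong nucleophile in the polar aprotic solvent acetone.
These conditions are the textbook signature of the SN2 pathway.
An unhindered substrate with a strong nucleophile in a polar aprotic solvent favours one-step backside displacement.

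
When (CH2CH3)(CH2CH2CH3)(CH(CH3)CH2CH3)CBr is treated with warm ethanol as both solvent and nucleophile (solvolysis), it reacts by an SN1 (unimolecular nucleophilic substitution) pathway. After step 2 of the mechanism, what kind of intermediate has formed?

oxonium ion

Step 1: Unassisted departure of Br⁻ (taking the C–Br bonding pair) generates a tertiary carbocation.
Step 2: Nucleophilic capture: the oxygen of CH3CH2OH bonds to the cationic carbon, producing an oxonium-ion intermediate.
After step 2 the species present is an oxonium ion.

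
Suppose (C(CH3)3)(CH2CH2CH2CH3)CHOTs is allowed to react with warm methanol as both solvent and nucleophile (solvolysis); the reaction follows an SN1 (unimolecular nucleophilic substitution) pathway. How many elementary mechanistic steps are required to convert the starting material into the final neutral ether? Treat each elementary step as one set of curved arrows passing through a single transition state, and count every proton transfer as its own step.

Step 1: Ionisation: the C–O σ-bond cleaves heterolytically; both bonding electrons depart with TsO⁻, leaving a secondary carbocation at the α-carbon.
Step 2: Carbocation rearrangement: a 1,2-methyl shift from the adjacent tert-butyl carbon converts the initially-formed secondary cation into the more stable tertiary cation.
Step 3: CH3OH donates an oxygen lone pair into the empty p orbital of the cation, giving a protonated ether (an oxonium ion).
Step 4: Proton transfer from the O–H of the oxonium ion to a solvent molecule delivers the neutral ether.
Total: 4 elementary steps.

4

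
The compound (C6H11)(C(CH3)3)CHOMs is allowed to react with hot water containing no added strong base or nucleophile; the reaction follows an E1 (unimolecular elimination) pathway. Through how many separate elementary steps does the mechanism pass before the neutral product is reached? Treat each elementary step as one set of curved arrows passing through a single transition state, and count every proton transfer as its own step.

3

Step 1: Unassisted departure of MsO⁻ (taking the C–O bonding pair) generates a secondary carbocation.
Step 2: A 1,2-hydride shift from the adjacent cyclohexyl carbon moves the positive charge from the secondary centre to an adjacent carbon, generating a more stable tertiary carbocation.
Step 3: A weak base (a water molecule from the solvent) removes a proton from a carbon adjacent to the cationic centre; the electrons of that C–H bond become the new π(C=C) bond, giving the alkene.
Total: 3 elementary steps.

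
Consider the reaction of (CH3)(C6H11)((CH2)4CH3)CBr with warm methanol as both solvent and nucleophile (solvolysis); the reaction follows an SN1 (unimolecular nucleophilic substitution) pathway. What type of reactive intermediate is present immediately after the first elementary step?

Step 1: Ionisation: the C–Br σ-bond cleaves heterolytically; both bonding electrons depart with Br⁻, leaving a tertiary carbocation at the α-carbon.
After step 1 the species present is a tertiary carbocation.

tertiary carbocation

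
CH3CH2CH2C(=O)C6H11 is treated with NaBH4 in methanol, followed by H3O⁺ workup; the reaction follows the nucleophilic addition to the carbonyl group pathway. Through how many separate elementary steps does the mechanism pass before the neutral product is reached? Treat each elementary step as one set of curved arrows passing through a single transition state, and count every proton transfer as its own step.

2

Step 1: H⁻ (delivered from BH4⁻) attacks the sp² carbonyl carbon; the C=O π bond breaks and the electrons end up as a lone pair on the alkoxide oxygen of the tetrahedral intermediate.
Step 2: The alkoxide picks up a proton during H3O⁺ workup to yield an alcohol.
Total: 2 elementary steps.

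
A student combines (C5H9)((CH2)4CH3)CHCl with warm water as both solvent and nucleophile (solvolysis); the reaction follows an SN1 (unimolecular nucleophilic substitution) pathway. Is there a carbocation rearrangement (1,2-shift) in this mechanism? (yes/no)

The first-formed carbocation is secondary.
The adjacent cyclopentyl carbon already bears 2 other carbon substituents and has a hydrogen to migrate; after a 1,2-hydride shift from that carbon the positive charge sits on a tertiary centre.
Tertiary is more stable than secondary, so the shift occurs.

yes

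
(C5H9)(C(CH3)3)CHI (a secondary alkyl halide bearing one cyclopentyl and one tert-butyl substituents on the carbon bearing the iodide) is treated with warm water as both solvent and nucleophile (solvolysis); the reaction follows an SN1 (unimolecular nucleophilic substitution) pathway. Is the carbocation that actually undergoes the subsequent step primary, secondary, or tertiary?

tertiary

Step 1: Unassisted departure of I⁻ (taking the C–I bonding pair) generates a secondary carbocation.
Step 2: A hydride (H with its bonding pair) migrates from the adjacent cyclopentyl carbon to the cationic centre — a 1,2-hydride shift — upgrading the secondary cation to a tertiary one.
The cation rearranges from secondary to tertiary via a 1,2-hydride shift from the adjacent cyclopentyl carbon; the tertiary cation is what reacts next.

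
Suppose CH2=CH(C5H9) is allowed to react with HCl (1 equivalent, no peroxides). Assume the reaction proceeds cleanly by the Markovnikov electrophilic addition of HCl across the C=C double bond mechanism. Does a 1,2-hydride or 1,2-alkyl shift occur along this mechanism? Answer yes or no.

yes

The first-formed carbocation is secondary.
The adjacent cyclopentyl carbon already bears 2 other carbon substituents and has a hydrogen to migrate; after a 1,2-hydride shift from that carbon the positive charge sits on a tertiary centre.
Tertiary is more stable than secondary, so the shift occurs.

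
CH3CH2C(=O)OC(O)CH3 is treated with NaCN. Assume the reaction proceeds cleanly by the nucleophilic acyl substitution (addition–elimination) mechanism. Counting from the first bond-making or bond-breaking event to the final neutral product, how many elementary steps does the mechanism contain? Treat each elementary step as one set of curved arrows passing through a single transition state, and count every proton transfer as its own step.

2

Step 1: Nucleophilic addition of CN⁻ to the acyl carbon breaks the π(C=O) bond and yields a tetrahedral, anionic intermediate.
Step 2: Elimination step: re-formation of the carbonyl π bond drives out CH3CO2⁻, giving the new acyl compound.
Total: 2 elementary steps.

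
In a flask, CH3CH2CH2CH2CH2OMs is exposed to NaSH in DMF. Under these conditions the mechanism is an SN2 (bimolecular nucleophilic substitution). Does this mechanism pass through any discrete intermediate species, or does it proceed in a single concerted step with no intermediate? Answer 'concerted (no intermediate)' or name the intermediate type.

The hydrosulfide nucleophile donates a lone pair from S to the α-carbon in a backside attack; simultaneously the C–O σ-bond breaks and both of its electrons leave with MsO⁻. One concerted step with inversion of configuration.
All bond changes occur in one transition state; no discrete intermediate is formed.

concerted (no intermediate)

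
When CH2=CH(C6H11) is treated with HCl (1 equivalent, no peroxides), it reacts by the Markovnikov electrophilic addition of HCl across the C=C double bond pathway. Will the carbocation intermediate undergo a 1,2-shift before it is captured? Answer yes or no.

yes

The first-formed carbocation is secondary.
The adjacent cyclohexyl carbon already bears 2 other carbon substituents and has a hydrogen to migrate; after a 1,2-hydride shift from that carbon the positive charge sits on a tertiary centre.
Tertiary is more stable than secondary, so the shift occurs.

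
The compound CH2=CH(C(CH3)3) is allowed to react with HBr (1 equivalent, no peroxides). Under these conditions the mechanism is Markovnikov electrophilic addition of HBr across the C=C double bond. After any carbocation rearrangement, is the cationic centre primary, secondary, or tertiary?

tertiary

Step 1: The π electrons of the C=C bond attack a proton of HBr; Markovnikov addition places the new C–H on the less-substituted alkene carbon, so the positive charge ends up on the more-substituted carbon — a secondary carbocation. The H–Br bond breaks heterolytically, releasing Br⁻.
Step 2: A 1,2-methyl shift from the adjacent tert-butyl carbon moves the positive charge from the secondary centre to an adjacent carbon, generating a more stable tertiary carbocation.
The cation rearranges from secondary to tertiary via a 1,2-methyl shift from the adjacent tert-butyl carbon; the tertiary cation is what reacts next.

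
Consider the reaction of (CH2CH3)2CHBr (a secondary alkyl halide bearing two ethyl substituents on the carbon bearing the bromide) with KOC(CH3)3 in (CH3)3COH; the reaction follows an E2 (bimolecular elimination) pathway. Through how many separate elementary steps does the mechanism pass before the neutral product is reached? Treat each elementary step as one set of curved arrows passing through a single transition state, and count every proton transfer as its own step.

1

Step 1: In one step, (CH3)3CO⁻ pulls off a β-proton, the C–Br bond cleaves, and a C=C double bond forms between the α- and β-carbons (E2, anti elimination).
Total: 1 elementary step.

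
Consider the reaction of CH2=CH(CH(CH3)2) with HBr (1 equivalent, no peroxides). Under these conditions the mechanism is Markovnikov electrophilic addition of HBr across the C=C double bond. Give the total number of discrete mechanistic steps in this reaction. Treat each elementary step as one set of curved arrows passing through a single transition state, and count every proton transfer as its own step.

3

Step 1: Electrophilic addition begins with the π(C=C) electrons forming a bond to the proton of HBr. Following Markovnikov's rule, the resulting cation is secondary. The H–Br bond breaks heterolytically, releasing Br⁻.
Step 2: Carbocation rearrangement: a 1,2-hydride shift from the adjacent isopropyl carbon converts the initially-formed secondary cation into the more stable tertiary cation.
Step 3: The Br⁻ anion donates a lone pair to the carbocation, forming the new C–Br σ-bond and giving the neutral alkyl halide.
Total: 3 elementary steps.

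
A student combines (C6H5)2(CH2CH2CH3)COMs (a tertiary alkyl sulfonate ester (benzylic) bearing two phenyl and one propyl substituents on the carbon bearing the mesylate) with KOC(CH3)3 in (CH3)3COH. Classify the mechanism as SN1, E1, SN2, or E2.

E2

Conditions: a strong/bulky base with a tertiary substrate bearing a β-hydrogen.
These conditions are the textbook signature of the E2 pathway.
A strong (often hindered) base removes a β-H in concert with loss of the leaving group — bimolecular elimination.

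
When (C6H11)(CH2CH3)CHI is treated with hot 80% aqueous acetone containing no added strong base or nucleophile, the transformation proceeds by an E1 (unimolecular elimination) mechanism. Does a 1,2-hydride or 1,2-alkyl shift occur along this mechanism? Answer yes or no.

yes

The first-formed carbocation is secondary.
The adjacent cyclohexyl carbon already bears 2 other carbon substituents and has a hydrogen to migrate; after a 1,2-hydride shift from that carbon the positive charge sits on a tertiary centre.
Tertiary is more stable than secondary, so the shift occurs.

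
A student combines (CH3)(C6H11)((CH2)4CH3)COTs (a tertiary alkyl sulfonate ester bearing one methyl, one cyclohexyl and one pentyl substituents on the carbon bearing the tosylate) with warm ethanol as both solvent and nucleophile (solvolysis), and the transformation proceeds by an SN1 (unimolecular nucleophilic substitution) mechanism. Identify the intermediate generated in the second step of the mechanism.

Step 1: Unassisted departure of TsO⁻ (taking the C–O bonding pair) generates a tertiary carbocation.
Step 2: A lone pair on the oxygen of CH3CH2OH attacks the carbocation, forming a new C–O σ-bond and an oxonium ion.
After step 2 the species present is an oxonium ion.

oxonium ion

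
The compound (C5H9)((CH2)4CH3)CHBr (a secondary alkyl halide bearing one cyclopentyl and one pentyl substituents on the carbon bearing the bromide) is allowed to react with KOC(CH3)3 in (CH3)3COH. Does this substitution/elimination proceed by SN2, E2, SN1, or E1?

Conditions: a strong/bulky base with a secondary substrate bearing a β-hydrogen.
These conditions are the textbook signature of the E2 pathway.
A strong (often hindered) base removes a β-H in concert with loss of the leaving group — bimolecular elimination.

E2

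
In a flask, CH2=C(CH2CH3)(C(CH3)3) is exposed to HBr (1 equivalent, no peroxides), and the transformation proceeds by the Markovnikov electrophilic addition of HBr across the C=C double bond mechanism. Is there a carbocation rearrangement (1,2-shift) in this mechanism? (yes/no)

The first-formed carbocation is tertiary.
No single 1,2-shift to an adjacent carbon would produce a more-substituted cation than the one already present, so no rearrangement occurs.

no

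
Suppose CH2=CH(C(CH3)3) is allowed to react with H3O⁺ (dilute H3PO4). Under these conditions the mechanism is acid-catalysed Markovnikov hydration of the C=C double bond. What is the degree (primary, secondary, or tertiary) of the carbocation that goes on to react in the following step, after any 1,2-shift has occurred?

Step 1: Protonation of the alkene by H3O⁺: the π bond acts as the nucleophile and picks up H⁺, giving the more stable (Markovnikov) secondary carbocation. H2O is released.
Step 2: A 1,2-methyl shift from the adjacent tert-butyl carbon moves the positive charge from the secondary centre to an adjacent carbon, generating a more stable tertiary carbocation.
The cation rearranges from secondary to tertiary via a 1,2-methyl shift from the adjacent tert-butyl carbon; the tertiary cation is what reacts next.

tertiary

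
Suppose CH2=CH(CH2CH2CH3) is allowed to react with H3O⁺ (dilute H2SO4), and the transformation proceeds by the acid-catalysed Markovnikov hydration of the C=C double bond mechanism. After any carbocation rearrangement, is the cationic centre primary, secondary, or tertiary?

secondary

Step 1: The π electrons of the C=C bond attack a proton of H3O⁺; Markovnikov addition places the new C–H on the less-substituted alkene carbon, so the positive charge ends up on the more-substituted carbon — a secondary carbocation. H2O is released.
No single 1,2-shift to an adjacent carbon would give a more-substituted cation, so no rearrangement occurs.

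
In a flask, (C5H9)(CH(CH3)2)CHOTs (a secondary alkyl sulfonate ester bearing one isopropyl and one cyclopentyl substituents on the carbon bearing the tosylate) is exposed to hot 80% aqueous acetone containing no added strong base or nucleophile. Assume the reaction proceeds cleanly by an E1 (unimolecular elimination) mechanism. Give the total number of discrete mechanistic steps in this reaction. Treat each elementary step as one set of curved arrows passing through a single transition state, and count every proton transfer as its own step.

Step 1: The C–O bond breaks with both electrons going to the tosylate; TsO⁻ leaves and a secondary carbocation remains.
Step 2: Carbocation rearrangement: a 1,2-hydride shift from the adjacent isopropyl carbon converts the initially-formed secondary cation into the more stable tertiary cation.
Step 3: Loss of a β-proton to a water molecule of the solvent: the C–H bonding pair collapses toward the cationic carbon to form the C=C π bond, yielding the alkene.
Total: 3 elementary steps.

3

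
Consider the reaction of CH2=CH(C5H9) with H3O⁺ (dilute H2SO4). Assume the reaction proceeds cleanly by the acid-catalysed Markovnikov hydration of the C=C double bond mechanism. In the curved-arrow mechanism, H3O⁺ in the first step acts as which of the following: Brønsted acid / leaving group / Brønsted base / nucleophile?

Brønsted acid

Step 1: Electrophilic addition begins with the π(C=C) electrons forming a bond to the proton of H3O⁺. Following Markovnikov's rule, the resulting cation is secondary. H2O is released.
H3O⁺ in the first step donates a proton in a proton-transfer step — a Brønsted acid.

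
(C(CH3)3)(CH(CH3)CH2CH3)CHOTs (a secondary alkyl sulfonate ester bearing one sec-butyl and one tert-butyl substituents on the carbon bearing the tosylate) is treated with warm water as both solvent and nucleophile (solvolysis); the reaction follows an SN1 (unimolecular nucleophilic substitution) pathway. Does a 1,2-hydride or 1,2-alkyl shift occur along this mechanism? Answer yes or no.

The first-formed carbocation is secondary.
The adjacent sec-butyl carbon already bears 2 other carbon substituents and has a hydrogen to migrate; after a 1,2-hydride shift from that carbon the positive charge sits on a tertiary centre.
Tertiary is more stable than secondary, so the shift occurs.

yes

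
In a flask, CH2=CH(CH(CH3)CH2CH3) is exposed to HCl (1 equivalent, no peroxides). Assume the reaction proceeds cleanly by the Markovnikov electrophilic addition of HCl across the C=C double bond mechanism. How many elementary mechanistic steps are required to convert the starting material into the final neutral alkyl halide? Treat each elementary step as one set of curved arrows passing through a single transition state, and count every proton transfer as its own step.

3

Step 1: The π electrons of the C=C bond attack a proton of HCl; Markovnikov addition places the new C–H on the less-substituted alkene carbon, so the positive charge ends up on the more-substituted carbon — a secondary carbocation. The H–Cl bond breaks heterolytically, releasing Cl⁻.
Step 2: A hydride (H with its bonding pair) migrates from the adjacent sec-butyl carbon to the cationic centre — a 1,2-hydride shift — upgrading the secondary cation to a tertiary one.
Step 3: The Cl⁻ anion donates a lone pair to the carbocation, forming the new C–Cl σ-bond and giving the neutral alkyl halide.
Total: 3 elementary steps.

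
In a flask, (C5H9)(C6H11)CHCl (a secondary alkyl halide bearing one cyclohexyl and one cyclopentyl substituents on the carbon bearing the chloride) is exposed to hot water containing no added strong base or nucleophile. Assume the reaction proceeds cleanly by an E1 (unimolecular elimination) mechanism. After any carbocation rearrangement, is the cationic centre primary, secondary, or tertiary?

tertiary

Step 1: Rate-determining heterolysis of the C–Cl bond gives Cl⁻ and a secondary carbocation.
Step 2: A 1,2-hydride shift from the adjacent cyclohexyl carbon moves the positive charge from the secondary centre to an adjacent carbon, generating a more stable tertiary carbocation.
The cation rearranges from secondary to tertiary via a 1,2-hydride shift from the adjacent cyclohexyl carbon; the tertiary cation is what reacts next.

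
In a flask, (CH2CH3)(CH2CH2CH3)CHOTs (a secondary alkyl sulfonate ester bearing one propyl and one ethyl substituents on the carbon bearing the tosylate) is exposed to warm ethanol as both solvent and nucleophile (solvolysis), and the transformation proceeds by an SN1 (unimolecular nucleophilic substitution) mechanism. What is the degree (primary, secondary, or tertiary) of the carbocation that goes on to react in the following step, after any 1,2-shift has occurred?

Step 1: Unassisted departure of TsO⁻ (taking the C–O bonding pair) generates a secondary carbocation.
No single 1,2-shift to an adjacent carbon would give a more-substituted cation, so no rearrangement occurs.

secondary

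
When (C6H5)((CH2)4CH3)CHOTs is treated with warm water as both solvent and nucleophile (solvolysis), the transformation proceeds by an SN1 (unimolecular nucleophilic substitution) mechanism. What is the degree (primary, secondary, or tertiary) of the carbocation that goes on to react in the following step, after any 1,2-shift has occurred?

Step 1: Unassisted departure of TsO⁻ (taking the C–O bonding pair) generates a secondary carbocation.
No single 1,2-shift to an adjacent carbon would give a more-substituted cation, so no rearrangement occurs.

secondary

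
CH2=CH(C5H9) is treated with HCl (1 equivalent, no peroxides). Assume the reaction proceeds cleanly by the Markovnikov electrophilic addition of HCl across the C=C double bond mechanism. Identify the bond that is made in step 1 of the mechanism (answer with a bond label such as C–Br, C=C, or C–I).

Step 1: The π electrons of the C=C bond attack a proton of HCl; Markovnikov addition places the new C–H on the less-substituted alkene carbon, so the positive charge ends up on the more-substituted carbon — a secondary carbocation. The H–Cl bond breaks heterolytically, releasing Cl⁻.
The bond formed in this step is the C–H bond.

C–H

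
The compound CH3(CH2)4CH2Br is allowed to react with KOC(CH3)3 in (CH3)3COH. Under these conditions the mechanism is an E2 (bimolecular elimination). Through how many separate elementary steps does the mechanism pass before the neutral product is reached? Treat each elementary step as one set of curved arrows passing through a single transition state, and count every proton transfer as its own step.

1

Step 1: Concerted anti-periplanar elimination: (CH3)3CO⁻ abstracts a β-H while Br⁻ leaves, and the C–H electrons become the new C=C π bond — all in a single transition state.
Total: 1 elementary step.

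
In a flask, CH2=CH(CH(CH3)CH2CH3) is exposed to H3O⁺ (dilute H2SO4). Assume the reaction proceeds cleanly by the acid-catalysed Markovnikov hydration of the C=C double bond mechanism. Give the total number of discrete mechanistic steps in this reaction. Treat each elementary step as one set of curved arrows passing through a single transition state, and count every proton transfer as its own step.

4

Step 1: Protonation of the alkene by H3O⁺: the π bond acts as the nucleophile and picks up H⁺, giving the more stable (Markovnikov) secondary carbocation. H2O is released.
Step 2: Carbocation rearrangement: a 1,2-hydride shift from the adjacent sec-butyl carbon converts the initially-formed secondary cation into the more stable tertiary cation.
Step 3: A lone pair on the oxygen of H2O attacks the carbocation, forming a C–O bond and an oxonium ion (a protonated alcohol).
Step 4: H2O removes a proton from the oxonium oxygen, regenerating H3O⁺ and giving the neutral alcohol.
Total: 4 elementary steps.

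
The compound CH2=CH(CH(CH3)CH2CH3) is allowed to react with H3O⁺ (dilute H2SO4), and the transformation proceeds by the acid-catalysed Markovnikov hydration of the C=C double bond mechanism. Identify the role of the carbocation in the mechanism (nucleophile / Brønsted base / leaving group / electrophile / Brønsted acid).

electrophile

Step 3: Nucleophilic capture of the cation by H2O produces the protonated alcohol (an oxonium ion).
The carbocation accepts an electron pair into an empty or π* orbital — it is the electrophile.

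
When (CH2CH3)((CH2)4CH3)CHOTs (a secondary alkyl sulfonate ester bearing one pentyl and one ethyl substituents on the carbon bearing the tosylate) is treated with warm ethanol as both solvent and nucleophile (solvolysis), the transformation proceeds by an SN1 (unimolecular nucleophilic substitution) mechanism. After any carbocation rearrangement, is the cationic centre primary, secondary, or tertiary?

secondary

Step 1: Unassisted departure of TsO⁻ (taking the C–O bonding pair) generates a secondary carbocation.
No single 1,2-shift to an adjacent carbon would give a more-substituted cation, so no rearrangement occurs.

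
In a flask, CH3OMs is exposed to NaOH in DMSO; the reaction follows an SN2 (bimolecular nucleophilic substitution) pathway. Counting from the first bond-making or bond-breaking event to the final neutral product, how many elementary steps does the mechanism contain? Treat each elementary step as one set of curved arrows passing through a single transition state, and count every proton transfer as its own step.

1

Step 1: Backside attack by OH⁻ on the carbon bearing the mesylate: the new C–O bond forms as the C–O bond breaks, with Walden inversion at carbon.
Total: 1 elementary step.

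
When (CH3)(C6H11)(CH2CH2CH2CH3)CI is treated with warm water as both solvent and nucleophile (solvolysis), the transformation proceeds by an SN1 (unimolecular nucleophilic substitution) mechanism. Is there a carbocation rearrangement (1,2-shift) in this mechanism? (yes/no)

no

The first-formed carbocation is tertiary.
No single 1,2-shift to an adjacent carbon would produce a more-substituted cation than the one already present, so no rearrangement occurs.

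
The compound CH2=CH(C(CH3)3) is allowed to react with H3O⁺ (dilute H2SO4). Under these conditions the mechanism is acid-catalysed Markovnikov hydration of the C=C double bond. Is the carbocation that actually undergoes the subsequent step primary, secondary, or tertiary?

tertiary

Step 1: The π electrons of the C=C bond attack a proton of H3O⁺; Markovnikov addition places the new C–H on the less-substituted alkene carbon, so the positive charge ends up on the more-substituted carbon — a secondary carbocation. H2O is released.
Step 2: A 1,2-methyl shift from the adjacent tert-butyl carbon moves the positive charge from the secondary centre to an adjacent carbon, generating a more stable tertiary carbocation.
The cation rearranges from secondary to tertiary via a 1,2-methyl shift from the adjacent tert-butyl carbon; the tertiary cation is what reacts next.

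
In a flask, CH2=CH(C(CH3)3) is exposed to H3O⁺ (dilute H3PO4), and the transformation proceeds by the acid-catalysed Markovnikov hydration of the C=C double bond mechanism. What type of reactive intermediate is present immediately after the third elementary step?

Step 1: The π electrons of the C=C bond attack a proton of H3O⁺; Markovnikov addition places the new C–H on the less-substituted alkene carbon, so the positive charge ends up on the more-substituted carbon — a secondary carbocation. H2O is released.
Step 2: A 1,2-methyl shift from the adjacent tert-butyl carbon moves the positive charge from the secondary centre to an adjacent carbon, generating a more stable tertiary carbocation.
Step 3: A lone pair on the oxygen of H2O attacks the carbocation, forming a C–O bond and an oxonium ion (a protonated alcohol).
After step 3 the species present is an oxonium ion.

oxonium ion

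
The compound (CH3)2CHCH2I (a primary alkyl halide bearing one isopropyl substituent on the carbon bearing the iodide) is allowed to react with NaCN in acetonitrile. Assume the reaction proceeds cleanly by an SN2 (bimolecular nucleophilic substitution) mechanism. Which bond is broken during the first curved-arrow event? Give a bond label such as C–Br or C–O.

Step 1: The cyanide nucleophile donates a lone pair from C to the α-carbon in a backside attack; simultaneously the C–I σ-bond breaks and both of its electrons leave with I⁻. One concerted step with inversion of configuration.
The bond broken in this step is the C–I bond.

C–I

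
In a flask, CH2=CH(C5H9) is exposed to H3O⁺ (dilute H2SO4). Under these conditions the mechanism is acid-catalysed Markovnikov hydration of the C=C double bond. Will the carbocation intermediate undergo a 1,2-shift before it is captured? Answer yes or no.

yes

The first-formed carbocation is secondary.
The adjacent cyclopentyl carbon already bears 2 other carbon substituents and has a hydrogen to migrate; after a 1,2-hydride shift from that carbon the positive charge sits on a tertiary centre.
Tertiary is more stable than secondary, so the shift occurs.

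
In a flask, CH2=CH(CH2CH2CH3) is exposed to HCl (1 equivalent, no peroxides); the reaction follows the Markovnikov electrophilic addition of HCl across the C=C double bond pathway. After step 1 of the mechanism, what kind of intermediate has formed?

Step 1: Protonation of the alkene by HCl: the π bond acts as the nucleophile and picks up H⁺, giving the more stable (Markovnikov) secondary carbocation. The H–Cl bond breaks heterolytically, releasing Cl⁻.
After step 1 the species present is a secondary carbocation.

secondary carbocation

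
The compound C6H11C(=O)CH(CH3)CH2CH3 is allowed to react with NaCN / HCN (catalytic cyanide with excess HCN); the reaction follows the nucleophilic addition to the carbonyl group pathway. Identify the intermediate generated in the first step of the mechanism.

Step 1: CN⁻ attacks the sp² carbonyl carbon; the C=O π bond breaks and the electrons end up as a lone pair on the alkoxide oxygen of the tetrahedral intermediate.
After step 1 the species present is a tetrahedral alkoxide intermediate.

tetrahedral alkoxide intermediate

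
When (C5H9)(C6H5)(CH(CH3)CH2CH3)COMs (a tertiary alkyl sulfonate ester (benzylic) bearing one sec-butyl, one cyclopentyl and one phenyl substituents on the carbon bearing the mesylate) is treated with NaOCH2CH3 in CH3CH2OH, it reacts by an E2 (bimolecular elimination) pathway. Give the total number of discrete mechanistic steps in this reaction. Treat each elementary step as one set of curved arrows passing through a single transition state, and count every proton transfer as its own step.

Step 1: In one step, CH3CH2O⁻ pulls off a β-proton, the C–O bond cleaves, and a C=C double bond forms between the α- and β-carbons (E2, anti elimination).
Total: 1 elementary step.

1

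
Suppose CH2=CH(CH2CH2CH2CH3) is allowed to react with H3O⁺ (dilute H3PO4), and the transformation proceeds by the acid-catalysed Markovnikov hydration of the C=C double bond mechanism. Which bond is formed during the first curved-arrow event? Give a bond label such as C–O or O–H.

Step 1: The π electrons of the C=C bond attack a proton of H3O⁺; Markovnikov addition places the new C–H on the less-substituted alkene carbon, so the positive charge ends up on the more-substituted carbon — a secondary carbocation. H2O is released.
The bond formed in this step is the C–H bond.

C–H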